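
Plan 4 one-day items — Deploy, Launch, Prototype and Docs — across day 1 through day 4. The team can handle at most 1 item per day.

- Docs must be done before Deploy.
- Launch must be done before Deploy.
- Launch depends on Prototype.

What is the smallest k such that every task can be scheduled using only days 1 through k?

The precedence chain requires at least 3 distinct days.
With at most 1 per day and 4 tasks, at least 4 days are needed.
4 works (last occupied day: day 4): for example Launch=day 2; Docs=day 3; Deploy=day 4; Prototype=day 1.

4 days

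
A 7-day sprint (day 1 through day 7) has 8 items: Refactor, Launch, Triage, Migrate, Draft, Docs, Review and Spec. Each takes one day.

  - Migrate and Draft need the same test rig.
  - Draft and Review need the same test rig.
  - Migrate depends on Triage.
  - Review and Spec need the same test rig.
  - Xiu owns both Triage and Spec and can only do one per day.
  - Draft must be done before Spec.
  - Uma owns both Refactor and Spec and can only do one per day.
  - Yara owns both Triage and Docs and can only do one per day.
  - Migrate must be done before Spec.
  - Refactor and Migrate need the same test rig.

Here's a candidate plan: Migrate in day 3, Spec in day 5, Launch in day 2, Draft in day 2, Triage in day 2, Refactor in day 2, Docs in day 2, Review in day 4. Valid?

Migrate and Draft need the same test rig — holds.
Draft must be done before Spec — holds.
Xiu owns both Triage and Spec and can only do one per day — holds.
Refactor and Migrate need the same test rig — holds.
Migrate depends on Triage — holds.
Uma owns both Refactor and Spec and can only do one per day — holds.
Draft and Review need the same test rig — holds.
Yara owns both Triage and Docs and can only do one per day — violated.
Migrate must be done before Spec — holds.
Review and Spec need the same test rig — holds.

No — it violates: Yara owns both Triage and Docs and can only do one per day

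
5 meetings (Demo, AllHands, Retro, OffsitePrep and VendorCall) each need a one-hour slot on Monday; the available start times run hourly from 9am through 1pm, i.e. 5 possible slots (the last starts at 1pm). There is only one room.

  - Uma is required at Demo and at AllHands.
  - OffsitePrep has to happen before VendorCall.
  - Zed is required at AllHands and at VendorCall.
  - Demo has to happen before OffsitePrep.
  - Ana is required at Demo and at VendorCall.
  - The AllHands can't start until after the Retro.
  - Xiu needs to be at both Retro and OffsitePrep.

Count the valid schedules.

Splitting on Demo: it can be 9am (6), 10am (3), 11am (1). Listing each branch's schedules as (AllHands, Retro, OffsitePrep, VendorCall):
Demo=9am: (11am,10am,12pm,1pm) (12pm,10am,11am,1pm) (12pm,11am,10am,1pm) (1pm,10am,11am,12pm) (1pm,11am,10am,12pm) (1pm,12pm,10am,11am) — 6.
Demo=10am: (11am,9am,12pm,1pm) (12pm,9am,11am,1pm) (1pm,9am,11am,12pm) — 3.
Demo=11am: (10am,9am,12pm,1pm) — 1.
Summing: 6 + 3 + 1 = 10.

10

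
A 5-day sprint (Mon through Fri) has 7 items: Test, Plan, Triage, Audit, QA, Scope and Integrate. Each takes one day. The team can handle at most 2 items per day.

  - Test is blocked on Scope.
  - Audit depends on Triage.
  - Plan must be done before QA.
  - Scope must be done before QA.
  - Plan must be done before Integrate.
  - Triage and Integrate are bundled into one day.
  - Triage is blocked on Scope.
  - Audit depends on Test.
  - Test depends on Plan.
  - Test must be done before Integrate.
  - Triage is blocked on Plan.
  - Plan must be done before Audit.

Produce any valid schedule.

Plan in Mon, Triage in Wed, Audit in Thu, Test in Tue, Integrate in Wed, Scope in Mon, QA in Tue

Checking: Plan(Mon) before Audit(Thu); Scope(Mon) before Triage(Wed); Plan(Mon) before QA(Tue); Test(Tue) before Integrate(Wed); Plan(Mon) before Test(Tue); Test(Tue) before Audit(Thu); Plan(Mon) before Triage(Wed); Scope(Mon) before Test(Tue); Scope(Mon) before QA(Tue); Plan(Mon) before Integrate(Wed); Triage(Wed) before Audit(Thu); Triage = Integrate = Wed; max 2 per day (cap 2).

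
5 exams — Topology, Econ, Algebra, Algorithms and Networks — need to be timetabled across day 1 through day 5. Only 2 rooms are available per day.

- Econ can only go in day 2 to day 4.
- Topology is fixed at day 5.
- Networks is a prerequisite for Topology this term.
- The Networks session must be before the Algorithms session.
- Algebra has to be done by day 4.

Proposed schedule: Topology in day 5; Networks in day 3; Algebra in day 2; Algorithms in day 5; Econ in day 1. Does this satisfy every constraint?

Only 2 rooms are available per day — holds.
Topology is fixed at day 5 — holds.
Networks is a prerequisite for Topology this term — holds.
Econ can only go in day 2 to day 4 — violated.
The Networks session must be before the Algorithms session — holds.
Algebra has to be done by day 4 — holds.

Invalid. Econ can only go in day 2 to day 4.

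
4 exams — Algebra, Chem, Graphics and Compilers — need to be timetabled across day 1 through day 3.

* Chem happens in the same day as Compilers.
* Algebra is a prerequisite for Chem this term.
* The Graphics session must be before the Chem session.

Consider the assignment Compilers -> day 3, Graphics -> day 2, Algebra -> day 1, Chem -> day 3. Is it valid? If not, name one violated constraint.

The Graphics session must be before the Chem session — holds.
Algebra is a prerequisite for Chem this term — holds.
Chem happens in the same day as Compilers — holds.

Yes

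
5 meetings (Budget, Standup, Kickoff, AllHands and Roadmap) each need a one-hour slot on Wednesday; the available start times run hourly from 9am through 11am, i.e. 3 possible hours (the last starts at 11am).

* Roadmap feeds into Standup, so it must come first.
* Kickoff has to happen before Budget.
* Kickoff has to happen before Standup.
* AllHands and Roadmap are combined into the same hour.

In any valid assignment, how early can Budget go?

10am

Precedence pushes Budget to at least 10am.
Budget at 10am is achievable: AllHands in 9am, Roadmap in 9am, Budget in 10am, Kickoff in 9am, Standup in 10am.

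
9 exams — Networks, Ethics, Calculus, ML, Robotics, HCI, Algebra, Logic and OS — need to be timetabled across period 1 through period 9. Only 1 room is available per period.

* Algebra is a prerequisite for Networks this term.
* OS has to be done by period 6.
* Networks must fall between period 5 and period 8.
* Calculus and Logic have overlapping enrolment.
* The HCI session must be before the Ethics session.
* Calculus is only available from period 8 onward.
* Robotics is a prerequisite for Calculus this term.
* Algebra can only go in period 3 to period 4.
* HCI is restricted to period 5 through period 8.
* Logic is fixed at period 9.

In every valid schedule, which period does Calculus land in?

period 8

Calculus's window is period 8–period 9.
Logic is fixed at period 9, and Calculus can't share a period with Logic.
So Calculus must be period 8.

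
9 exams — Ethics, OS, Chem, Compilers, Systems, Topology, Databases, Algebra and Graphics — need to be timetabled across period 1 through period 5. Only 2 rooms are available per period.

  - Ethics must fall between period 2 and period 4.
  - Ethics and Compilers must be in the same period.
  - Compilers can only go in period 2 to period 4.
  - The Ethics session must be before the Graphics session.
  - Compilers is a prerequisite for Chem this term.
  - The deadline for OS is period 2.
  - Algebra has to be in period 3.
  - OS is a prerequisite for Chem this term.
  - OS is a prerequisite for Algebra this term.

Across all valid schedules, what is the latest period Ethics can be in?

Ethics is available from period 2; Ethics's own window allows nothing later than period 4.
Ethics at period 4 is achievable: Systems=period 1, Topology=period 2, Ethics=period 4, Chem=period 5, Databases=period 2, Compilers=period 4, OS=period 1, Algebra=period 3, Graphics=period 5.

period 4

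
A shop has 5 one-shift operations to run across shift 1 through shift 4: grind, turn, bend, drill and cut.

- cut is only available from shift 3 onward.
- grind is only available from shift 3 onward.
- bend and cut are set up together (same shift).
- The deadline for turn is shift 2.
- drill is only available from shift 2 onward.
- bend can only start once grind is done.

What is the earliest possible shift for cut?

Cut is available from shift 3; cut must be in the same shift as bend, which can't be before shift 4, so cut is at least shift 4.
cut at shift 4 is achievable: cut in shift 4, bend in shift 4, grind in shift 3, turn in shift 1, drill in shift 2.

shift 4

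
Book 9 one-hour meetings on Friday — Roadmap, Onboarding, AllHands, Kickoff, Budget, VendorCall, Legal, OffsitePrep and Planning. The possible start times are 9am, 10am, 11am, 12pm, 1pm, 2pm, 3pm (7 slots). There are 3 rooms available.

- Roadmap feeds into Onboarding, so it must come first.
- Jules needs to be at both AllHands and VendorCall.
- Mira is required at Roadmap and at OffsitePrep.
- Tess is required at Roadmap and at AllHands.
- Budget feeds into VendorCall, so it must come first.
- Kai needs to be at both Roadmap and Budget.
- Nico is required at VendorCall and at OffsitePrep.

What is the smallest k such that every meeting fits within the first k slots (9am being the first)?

The precedence chain requires at least 2 distinct slots.
With at most 3 per slot and 9 meetings, at least 3 slots are needed.
3 works (last occupied slot: 11am): for example Onboarding in 11am; Budget in 10am; Planning in 11am; Legal in 9am; AllHands in 10am; OffsitePrep in 10am; Kickoff in 9am; VendorCall in 11am; Roadmap in 9am.

3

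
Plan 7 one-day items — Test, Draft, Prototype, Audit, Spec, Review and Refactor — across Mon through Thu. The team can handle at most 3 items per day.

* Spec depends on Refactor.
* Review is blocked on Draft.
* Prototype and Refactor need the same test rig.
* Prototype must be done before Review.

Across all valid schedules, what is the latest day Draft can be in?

Wed

Downstream work caps Draft at Wed.
Draft at Wed is achievable: Test -> Mon; Refactor -> Tue; Review -> Thu; Spec -> Wed; Prototype -> Mon; Draft -> Wed; Audit -> Mon.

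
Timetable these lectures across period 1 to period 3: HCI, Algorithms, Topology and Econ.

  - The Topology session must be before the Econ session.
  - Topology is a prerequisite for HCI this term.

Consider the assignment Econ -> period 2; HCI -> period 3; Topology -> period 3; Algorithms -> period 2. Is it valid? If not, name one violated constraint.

No — it violates: The Topology session must be before the Econ session

Topology is a prerequisite for HCI this term — violated.
The Topology session must be before the Econ session — violated.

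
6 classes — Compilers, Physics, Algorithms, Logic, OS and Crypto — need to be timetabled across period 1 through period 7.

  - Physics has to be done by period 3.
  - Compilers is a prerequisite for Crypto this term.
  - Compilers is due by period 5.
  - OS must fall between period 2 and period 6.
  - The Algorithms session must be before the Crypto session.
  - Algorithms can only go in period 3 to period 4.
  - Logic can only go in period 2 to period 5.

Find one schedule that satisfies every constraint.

Compilers=period 1, Algorithms=period 3, Physics=period 1, Crypto=period 4, OS=period 2, Logic=period 2

Checking: Compilers(period 1) before Crypto(period 4); Algorithms(period 3) before Crypto(period 4); Compilers=period 1 in [period 1,period 5]; Physics=period 1 in [period 1,period 3]; OS=period 2 in [period 2,period 6]; Logic=period 2 in [period 2,period 5]; Algorithms=period 3 in [period 3,period 4].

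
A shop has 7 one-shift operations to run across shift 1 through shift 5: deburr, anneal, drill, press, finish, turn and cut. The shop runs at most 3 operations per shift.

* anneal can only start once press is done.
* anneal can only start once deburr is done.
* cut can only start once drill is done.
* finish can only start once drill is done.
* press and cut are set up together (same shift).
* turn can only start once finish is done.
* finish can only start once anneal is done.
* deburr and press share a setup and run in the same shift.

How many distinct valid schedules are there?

1

Enumerating: finish=shift 4; drill=shift 1; turn=shift 5; anneal=shift 3; deburr=shift 2; press=shift 2; cut=shift 2.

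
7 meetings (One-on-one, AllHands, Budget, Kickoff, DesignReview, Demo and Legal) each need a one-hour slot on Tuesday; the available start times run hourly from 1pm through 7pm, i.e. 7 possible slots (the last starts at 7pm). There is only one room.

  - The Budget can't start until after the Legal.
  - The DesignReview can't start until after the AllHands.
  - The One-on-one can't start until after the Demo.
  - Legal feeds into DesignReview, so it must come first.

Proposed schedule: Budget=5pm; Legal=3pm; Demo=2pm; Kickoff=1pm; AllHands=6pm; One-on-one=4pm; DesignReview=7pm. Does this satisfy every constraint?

Legal feeds into DesignReview, so it must come first — holds.
The One-on-one can't start until after the Demo — holds.
There is only one room — holds.
The Budget can't start until after the Legal — holds.
The DesignReview can't start until after the AllHands — holds.

Yes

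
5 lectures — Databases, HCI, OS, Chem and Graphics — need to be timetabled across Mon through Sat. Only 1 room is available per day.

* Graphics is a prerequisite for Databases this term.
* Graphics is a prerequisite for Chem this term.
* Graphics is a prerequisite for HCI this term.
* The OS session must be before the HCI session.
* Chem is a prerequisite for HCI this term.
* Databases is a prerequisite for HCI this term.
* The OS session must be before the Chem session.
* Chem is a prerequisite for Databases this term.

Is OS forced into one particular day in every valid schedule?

No

OS can be Mon (e.g. Databases=Thu, HCI=Fri, Chem=Wed, OS=Mon, Graphics=Tue) or Tue (e.g. OS -> Tue; Chem -> Wed; Databases -> Thu; HCI -> Fri; Graphics -> Mon).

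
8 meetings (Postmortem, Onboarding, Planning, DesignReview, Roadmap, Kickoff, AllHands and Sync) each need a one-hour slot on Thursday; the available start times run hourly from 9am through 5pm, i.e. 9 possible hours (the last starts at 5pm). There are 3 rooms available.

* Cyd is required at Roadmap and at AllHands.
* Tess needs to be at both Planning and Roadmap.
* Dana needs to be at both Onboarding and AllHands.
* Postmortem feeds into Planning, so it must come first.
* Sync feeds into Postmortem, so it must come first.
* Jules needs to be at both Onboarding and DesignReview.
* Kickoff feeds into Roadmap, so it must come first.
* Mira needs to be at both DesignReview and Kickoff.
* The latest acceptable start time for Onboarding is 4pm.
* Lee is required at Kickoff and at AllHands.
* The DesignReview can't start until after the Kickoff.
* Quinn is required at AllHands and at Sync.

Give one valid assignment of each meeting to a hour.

Roadmap -> 10am; Kickoff -> 9am; AllHands -> 11am; Postmortem -> 10am; Onboarding -> 9am; Planning -> 11am; Sync -> 9am; DesignReview -> 10am

Checking: Sync(9am) before Postmortem(10am); Postmortem(10am) before Planning(11am); Kickoff(9am) before Roadmap(10am); Kickoff(9am) before DesignReview(10am); Onboarding(9am) != DesignReview(10am); DesignReview(10am) != Kickoff(9am); Planning(11am) != Roadmap(10am); AllHands(11am) != Sync(9am); Roadmap(10am) != AllHands(11am); Kickoff(9am) != AllHands(11am); Onboarding(9am) != AllHands(11am); Onboarding=9am in [9am,4pm]; max 3 per hour (cap 3).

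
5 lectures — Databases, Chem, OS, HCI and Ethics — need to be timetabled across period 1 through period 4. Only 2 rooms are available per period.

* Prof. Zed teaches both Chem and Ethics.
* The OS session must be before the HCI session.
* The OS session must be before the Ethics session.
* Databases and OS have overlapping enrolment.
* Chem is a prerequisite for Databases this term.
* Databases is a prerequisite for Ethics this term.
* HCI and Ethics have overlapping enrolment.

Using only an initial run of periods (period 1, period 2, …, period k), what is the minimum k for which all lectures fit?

3 periods

The precedence chain requires at least 3 distinct periods.
With at most 2 per period and 5 lectures, at least 3 periods are needed.
3 works (last occupied period: period 3): for example Databases=period 2; Chem=period 1; OS=period 1; Ethics=period 3; HCI=period 2.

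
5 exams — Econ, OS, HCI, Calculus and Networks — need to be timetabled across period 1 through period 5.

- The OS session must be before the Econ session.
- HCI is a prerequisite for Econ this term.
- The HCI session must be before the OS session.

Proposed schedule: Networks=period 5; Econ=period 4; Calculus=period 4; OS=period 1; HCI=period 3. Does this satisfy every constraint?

No. The HCI session must be before the OS session is not satisfied.

The HCI session must be before the OS session — violated.
HCI is a prerequisite for Econ this term — holds.
The OS session must be before the Econ session — holds.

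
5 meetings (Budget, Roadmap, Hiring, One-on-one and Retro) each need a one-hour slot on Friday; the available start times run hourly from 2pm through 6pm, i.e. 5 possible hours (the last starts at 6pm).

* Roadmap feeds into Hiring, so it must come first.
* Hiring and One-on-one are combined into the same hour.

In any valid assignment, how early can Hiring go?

3pm

Precedence pushes Hiring to at least 3pm.
Hiring at 3pm is achievable: Retro in 2pm, One-on-one in 3pm, Budget in 2pm, Hiring in 3pm, Roadmap in 2pm.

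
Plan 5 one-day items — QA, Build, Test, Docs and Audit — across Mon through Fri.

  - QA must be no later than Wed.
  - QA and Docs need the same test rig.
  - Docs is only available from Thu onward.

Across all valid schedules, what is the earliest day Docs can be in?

Docs is available from Thu.
Docs at Thu is achievable: Test in Mon; QA in Mon; Audit in Mon; Build in Mon; Docs in Thu.

Thu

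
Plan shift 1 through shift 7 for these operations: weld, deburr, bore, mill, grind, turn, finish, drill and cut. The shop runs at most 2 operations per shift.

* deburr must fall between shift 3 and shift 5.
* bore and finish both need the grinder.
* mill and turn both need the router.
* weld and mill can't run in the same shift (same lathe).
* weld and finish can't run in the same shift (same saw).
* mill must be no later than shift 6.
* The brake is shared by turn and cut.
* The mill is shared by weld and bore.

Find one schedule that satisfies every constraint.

weld=shift 2, grind=shift 2, bore=shift 1, mill=shift 1, finish=shift 4, cut=shift 5, deburr=shift 3, drill=shift 4, turn=shift 3

Checking: mill(shift 1) != turn(shift 3); weld(shift 2) != mill(shift 1); weld(shift 2) != bore(shift 1); turn(shift 3) != cut(shift 5); bore(shift 1) != finish(shift 4); weld(shift 2) != finish(shift 4); mill=shift 1 in [shift 1,shift 6]; deburr=shift 3 in [shift 3,shift 5]; max 2 per shift (cap 2).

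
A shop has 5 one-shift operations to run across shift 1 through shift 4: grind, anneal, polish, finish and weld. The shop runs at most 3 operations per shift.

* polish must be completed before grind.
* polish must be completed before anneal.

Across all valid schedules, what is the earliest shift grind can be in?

shift 2

Precedence pushes grind to at least shift 2.
grind at shift 2 is achievable: polish -> shift 1, anneal -> shift 2, finish -> shift 1, weld -> shift 1, grind -> shift 2.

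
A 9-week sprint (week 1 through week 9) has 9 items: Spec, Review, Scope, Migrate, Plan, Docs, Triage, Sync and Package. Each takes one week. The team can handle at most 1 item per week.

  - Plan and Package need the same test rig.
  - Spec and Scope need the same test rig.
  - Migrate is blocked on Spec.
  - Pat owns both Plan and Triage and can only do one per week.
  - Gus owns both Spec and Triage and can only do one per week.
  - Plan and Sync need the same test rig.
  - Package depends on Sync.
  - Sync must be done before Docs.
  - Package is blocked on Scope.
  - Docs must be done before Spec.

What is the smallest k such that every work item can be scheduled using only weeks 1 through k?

The precedence chain requires at least 4 distinct weeks.
With at most 1 per week and 9 work items, at least 9 weeks are needed.
9 works (last occupied week: week 9): for example Plan=week 8; Migrate=week 6; Docs=week 2; Triage=week 9; Review=week 7; Sync=week 1; Scope=week 4; Spec=week 3; Package=week 5.

9 weeks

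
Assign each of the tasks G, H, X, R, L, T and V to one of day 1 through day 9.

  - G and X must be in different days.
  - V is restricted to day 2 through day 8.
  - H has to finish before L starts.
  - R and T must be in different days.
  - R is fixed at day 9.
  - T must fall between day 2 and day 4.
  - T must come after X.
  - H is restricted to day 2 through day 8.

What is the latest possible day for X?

Downstream work caps X at day 3.
X at day 3 is achievable: H in day 2, R in day 9, X in day 3, L in day 3, T in day 4, V in day 2, G in day 1.

day 3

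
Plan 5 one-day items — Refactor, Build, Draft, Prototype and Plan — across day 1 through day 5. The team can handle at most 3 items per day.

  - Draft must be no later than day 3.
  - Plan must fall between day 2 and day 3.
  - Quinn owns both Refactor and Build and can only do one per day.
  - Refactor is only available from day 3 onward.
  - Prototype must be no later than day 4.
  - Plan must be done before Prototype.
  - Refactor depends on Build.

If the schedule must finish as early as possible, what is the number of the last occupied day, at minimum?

The precedence chain requires at least 2 distinct days.
With at most 3 per day and 5 tasks, at least 2 days are needed.
Refactor can't be placed before day 3, so the schedule must run through at least day 3.
3 works (last occupied day: day 3): for example Refactor=day 3, Build=day 1, Plan=day 2, Prototype=day 3, Draft=day 1.

3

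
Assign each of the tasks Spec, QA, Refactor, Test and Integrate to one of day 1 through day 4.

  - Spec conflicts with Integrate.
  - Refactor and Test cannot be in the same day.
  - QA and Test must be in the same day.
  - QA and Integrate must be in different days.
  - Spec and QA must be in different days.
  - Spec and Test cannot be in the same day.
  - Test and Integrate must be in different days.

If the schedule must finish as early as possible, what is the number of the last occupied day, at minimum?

day 3

Check 2 days directly (anything shorter is at least as hard).
Could 2 days be enough, i.e. nothing placed later than day 2? No: Spec, QA and Integrate must all be in different days (Spec/QA can't share; Spec/Integrate can't share; QA/Integrate can't share), but only 2 days are available: 3 tasks can't fit in 2 distinct days.
So 2 days is not enough.
3 works (last occupied day: day 3): for example Integrate=day 3, Test=day 2, QA=day 2, Spec=day 1, Refactor=day 1.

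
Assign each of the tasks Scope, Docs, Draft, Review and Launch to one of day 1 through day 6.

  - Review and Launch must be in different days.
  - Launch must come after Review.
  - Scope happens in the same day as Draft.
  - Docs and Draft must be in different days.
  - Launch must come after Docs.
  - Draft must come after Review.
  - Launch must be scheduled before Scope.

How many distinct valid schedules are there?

Splitting on Scope: it can be day 3 (1), day 4 (5), day 5 (14), day 6 (30). Listing each branch's schedules as (Docs, Draft, Review, Launch) by day number:
Scope=day 3: (1,3,1,2) — 1.
Scope=day 4: (1,4,1,2) (1,4,1,3) (1,4,2,3) (2,4,1,3) (2,4,2,3) — 5.
Scope=day 5: (1,5,1,2) (1,5,1,3) (1,5,1,4) (1,5,2,3) (1,5,2,4) (1,5,3,4) (2,5,1,3) (2,5,1,4) (2,5,2,3) (2,5,2,4) (2,5,3,4) (3,5,1,4) (3,5,2,4) (3,5,3,4) — 14.
Scope=day 6: (1,6,1,2) (1,6,1,3) (1,6,1,4) (1,6,1,5) (1,6,2,3) (1,6,2,4) (1,6,2,5) (1,6,3,4) (1,6,3,5) (1,6,4,5) (2,6,1,3) (2,6,1,4) (2,6,1,5) (2,6,2,3) (2,6,2,4) (2,6,2,5) (2,6,3,4) (2,6,3,5) (2,6,4,5) (3,6,1,4) (3,6,1,5) (3,6,2,4) (3,6,2,5) (3,6,3,4) (3,6,3,5) (3,6,4,5) (4,6,1,5) (4,6,2,5) (4,6,3,5) (4,6,4,5) — 30.
Summing: 1 + 5 + 14 + 30 = 50.

50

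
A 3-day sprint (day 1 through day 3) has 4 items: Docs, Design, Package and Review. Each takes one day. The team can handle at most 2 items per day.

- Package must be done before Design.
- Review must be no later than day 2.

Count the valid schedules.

14

Splitting on Docs: it can be day 1 (4), day 2 (4), day 3 (6). Listing each branch's schedules as (Design, Package, Review) by day number:
Docs=day 1: (2,1,2) (3,1,2) (3,2,1) (3,2,2) — 4.
Docs=day 2: (2,1,1) (3,1,1) (3,1,2) (3,2,1) — 4.
Docs=day 3: (2,1,1) (2,1,2) (3,1,1) (3,1,2) (3,2,1) (3,2,2) — 6.
Summing: 4 + 4 + 6 = 14.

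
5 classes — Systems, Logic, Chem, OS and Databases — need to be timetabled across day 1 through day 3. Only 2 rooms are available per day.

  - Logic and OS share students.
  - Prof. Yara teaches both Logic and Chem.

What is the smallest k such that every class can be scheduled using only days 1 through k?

With at most 2 per day and 5 classes, at least 3 days are needed.
3 works (last occupied day: day 3): for example Chem=day 2; Databases=day 3; Systems=day 1; Logic=day 1; OS=day 2.

3 days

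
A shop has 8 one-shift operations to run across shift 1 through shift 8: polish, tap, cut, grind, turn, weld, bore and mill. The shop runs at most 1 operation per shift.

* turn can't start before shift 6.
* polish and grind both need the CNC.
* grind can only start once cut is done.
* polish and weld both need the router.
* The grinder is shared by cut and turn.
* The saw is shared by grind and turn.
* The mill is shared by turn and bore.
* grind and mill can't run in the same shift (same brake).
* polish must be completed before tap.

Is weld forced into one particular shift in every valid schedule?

No

weld can be shift 1 (e.g. tap in shift 3, polish in shift 2, bore in shift 7, cut in shift 4, weld in shift 1, mill in shift 8, grind in shift 5, turn in shift 6) or shift 2 (e.g. polish -> shift 1, grind -> shift 5, bore -> shift 7, tap -> shift 3, weld -> shift 2, cut -> shift 4, turn -> shift 6, mill -> shift 8).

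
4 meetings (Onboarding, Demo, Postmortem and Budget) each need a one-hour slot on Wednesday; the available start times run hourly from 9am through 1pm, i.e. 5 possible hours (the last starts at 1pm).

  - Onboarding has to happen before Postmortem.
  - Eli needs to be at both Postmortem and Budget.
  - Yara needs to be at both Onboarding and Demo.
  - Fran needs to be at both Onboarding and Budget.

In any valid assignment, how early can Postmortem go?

Precedence pushes Postmortem to at least 10am.
Postmortem at 10am is achievable: Demo in 10am; Onboarding in 9am; Budget in 11am; Postmortem in 10am.

10am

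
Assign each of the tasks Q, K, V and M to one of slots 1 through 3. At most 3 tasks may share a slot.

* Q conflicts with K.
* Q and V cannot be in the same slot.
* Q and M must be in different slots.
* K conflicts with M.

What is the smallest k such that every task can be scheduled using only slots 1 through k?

3 slots

With at most 3 per slot and 4 tasks, at least 2 slots are needed.
Could 2 slots be enough, i.e. nothing placed later than 2? No: Q, K and M must all be in different slots (Q/K can't share; Q/M can't share; K/M can't share), but only 2 slots are available: 3 tasks can't fit in 2 distinct slots.
So 2 slots is not enough.
3 works (last occupied slot: 3): for example V=2; M=3; K=2; Q=1.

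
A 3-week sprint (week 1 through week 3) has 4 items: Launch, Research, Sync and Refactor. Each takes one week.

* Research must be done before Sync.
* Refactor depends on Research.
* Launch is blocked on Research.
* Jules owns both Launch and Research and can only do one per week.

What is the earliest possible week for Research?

week 1

Downstream work caps Research at week 2.
Research at week 1 is achievable: Launch -> week 2; Refactor -> week 2; Research -> week 1; Sync -> week 2.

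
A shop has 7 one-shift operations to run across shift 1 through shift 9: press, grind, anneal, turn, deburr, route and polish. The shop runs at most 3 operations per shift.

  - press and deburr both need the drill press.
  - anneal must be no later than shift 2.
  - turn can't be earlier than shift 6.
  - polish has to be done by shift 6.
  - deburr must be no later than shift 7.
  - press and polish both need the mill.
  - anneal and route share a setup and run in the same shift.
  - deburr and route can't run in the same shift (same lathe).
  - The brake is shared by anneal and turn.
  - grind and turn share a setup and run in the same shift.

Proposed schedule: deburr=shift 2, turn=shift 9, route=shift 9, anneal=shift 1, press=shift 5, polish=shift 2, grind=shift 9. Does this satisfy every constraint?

deburr and route can't run in the same shift (same lathe) — holds.
deburr must be no later than shift 7 — holds.
The brake is shared by anneal and turn — holds.
polish has to be done by shift 6 — holds.
anneal must be no later than shift 2 — holds.
The shop runs at most 3 operations per shift — holds.
grind and turn share a setup and run in the same shift — holds.
press and polish both need the mill — holds.
press and deburr both need the drill press — holds.
turn can't be earlier than shift 6 — holds.
anneal and route share a setup and run in the same shift — violated.

No — it violates: anneal and route share a setup and run in the same shift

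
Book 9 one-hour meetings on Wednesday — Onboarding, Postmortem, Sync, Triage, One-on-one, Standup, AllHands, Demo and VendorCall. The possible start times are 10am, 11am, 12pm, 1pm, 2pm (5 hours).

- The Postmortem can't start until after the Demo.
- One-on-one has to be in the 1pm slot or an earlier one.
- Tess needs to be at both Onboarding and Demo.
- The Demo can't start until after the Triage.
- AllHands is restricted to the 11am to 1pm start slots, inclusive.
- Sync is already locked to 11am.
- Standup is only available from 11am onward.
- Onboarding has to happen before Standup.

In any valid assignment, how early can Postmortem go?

12pm

Precedence pushes Postmortem to at least 12pm.
Postmortem at 12pm is achievable: Postmortem in 12pm; Onboarding in 10am; One-on-one in 10am; Sync in 11am; AllHands in 11am; Demo in 11am; VendorCall in 10am; Standup in 11am; Triage in 10am.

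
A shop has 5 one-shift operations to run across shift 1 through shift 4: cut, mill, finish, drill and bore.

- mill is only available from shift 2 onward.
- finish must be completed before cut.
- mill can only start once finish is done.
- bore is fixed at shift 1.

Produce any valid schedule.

cut=shift 2; bore=shift 1; mill=shift 2; finish=shift 1; drill=shift 1

Checking: finish(shift 1) before cut(shift 2); finish(shift 1) before mill(shift 2); mill=shift 2 in [shift 2,shift 4]; bore=shift 1 in [shift 1,shift 1].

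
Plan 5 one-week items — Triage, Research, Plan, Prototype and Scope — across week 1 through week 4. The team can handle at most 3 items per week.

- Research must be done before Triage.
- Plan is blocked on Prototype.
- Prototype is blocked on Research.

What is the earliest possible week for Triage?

Precedence pushes Triage to at least week 2.
Triage at week 2 is achievable: Plan -> week 3, Triage -> week 2, Prototype -> week 2, Research -> week 1, Scope -> week 1.

week 2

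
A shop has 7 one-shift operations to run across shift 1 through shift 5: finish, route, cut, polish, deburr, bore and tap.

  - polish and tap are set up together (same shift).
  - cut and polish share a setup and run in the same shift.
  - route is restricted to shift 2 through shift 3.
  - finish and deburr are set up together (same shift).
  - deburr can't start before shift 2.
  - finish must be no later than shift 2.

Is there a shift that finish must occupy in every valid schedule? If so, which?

Finish must be in the same shift as deburr, which can't be before shift 2, so finish is at least shift 2; finish's own window allows nothing later than shift 2.
So finish is pinned to shift 2.

shift 2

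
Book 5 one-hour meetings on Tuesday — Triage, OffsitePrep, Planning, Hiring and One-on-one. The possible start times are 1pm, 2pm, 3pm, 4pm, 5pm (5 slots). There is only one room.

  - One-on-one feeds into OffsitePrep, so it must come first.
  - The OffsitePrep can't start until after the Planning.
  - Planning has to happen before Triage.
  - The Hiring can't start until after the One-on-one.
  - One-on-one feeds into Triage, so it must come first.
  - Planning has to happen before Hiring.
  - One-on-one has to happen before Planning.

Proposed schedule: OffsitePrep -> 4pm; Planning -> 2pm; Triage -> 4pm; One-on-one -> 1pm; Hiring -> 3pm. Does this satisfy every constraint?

Invalid. There is only one room.

The OffsitePrep can't start until after the Planning — holds.
One-on-one feeds into OffsitePrep, so it must come first — holds.
One-on-one has to happen before Planning — holds.
There is only one room — violated.
Planning has to happen before Triage — holds.
Planning has to happen before Hiring — holds.
The Hiring can't start until after the One-on-one — holds.
One-on-one feeds into Triage, so it must come first — holds.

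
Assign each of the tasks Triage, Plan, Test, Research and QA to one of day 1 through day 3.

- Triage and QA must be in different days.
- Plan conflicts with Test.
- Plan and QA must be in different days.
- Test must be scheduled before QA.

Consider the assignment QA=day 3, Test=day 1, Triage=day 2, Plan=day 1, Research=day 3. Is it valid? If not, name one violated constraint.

No. Plan conflicts with Test is not satisfied.

Test must be scheduled before QA — holds.
Plan conflicts with Test — violated.
Triage and QA must be in different days — holds.
Plan and QA must be in different days — holds.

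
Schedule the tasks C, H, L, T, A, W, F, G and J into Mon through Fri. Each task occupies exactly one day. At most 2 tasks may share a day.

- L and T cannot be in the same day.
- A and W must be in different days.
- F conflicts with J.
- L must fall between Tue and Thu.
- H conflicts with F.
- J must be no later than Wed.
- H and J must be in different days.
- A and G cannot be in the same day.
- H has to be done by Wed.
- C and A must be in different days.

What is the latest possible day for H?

H's own window allows nothing later than Wed.
H at Wed is achievable: F=Thu, L=Tue, H=Wed, G=Fri, A=Tue, W=Thu, T=Wed, J=Mon, C=Mon.

Wed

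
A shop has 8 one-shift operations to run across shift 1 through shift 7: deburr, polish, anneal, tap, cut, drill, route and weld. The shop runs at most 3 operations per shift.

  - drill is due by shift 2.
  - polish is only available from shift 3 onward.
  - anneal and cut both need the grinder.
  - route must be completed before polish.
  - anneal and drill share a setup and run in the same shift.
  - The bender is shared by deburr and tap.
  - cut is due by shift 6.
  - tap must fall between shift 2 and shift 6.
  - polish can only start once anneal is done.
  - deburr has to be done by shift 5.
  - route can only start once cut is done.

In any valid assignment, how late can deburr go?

Deburr's own window allows nothing later than shift 5.
deburr at shift 5 is achievable: drill=shift 1, polish=shift 4, weld=shift 1, cut=shift 2, anneal=shift 1, deburr=shift 5, tap=shift 2, route=shift 3.

shift 5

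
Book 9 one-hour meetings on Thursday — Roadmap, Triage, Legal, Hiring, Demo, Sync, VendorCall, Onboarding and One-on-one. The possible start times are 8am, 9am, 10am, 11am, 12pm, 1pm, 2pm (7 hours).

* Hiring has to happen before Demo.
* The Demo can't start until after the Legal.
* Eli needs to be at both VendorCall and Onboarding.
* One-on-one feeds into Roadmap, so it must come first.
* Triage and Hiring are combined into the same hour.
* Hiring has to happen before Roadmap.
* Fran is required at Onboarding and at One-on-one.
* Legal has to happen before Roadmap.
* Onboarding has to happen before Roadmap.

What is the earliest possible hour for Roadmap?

10am

Precedence pushes Roadmap to at least 9am.
Roadmap at 10am is achievable: Triage -> 8am; Demo -> 9am; Sync -> 8am; Onboarding -> 8am; Roadmap -> 10am; Legal -> 8am; One-on-one -> 9am; VendorCall -> 9am; Hiring -> 8am.
Nothing earlier works — the conflict constraints rule out every hour before 10am.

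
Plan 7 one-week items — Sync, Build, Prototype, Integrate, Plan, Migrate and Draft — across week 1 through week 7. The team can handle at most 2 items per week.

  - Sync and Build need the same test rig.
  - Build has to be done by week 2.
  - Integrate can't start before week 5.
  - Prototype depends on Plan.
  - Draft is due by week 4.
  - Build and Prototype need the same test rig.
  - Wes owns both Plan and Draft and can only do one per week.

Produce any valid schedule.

Integrate=week 5, Sync=week 2, Draft=week 1, Prototype=week 3, Plan=week 2, Migrate=week 3, Build=week 1

Checking: Plan(week 2) before Prototype(week 3); Sync(week 2) != Build(week 1); Plan(week 2) != Draft(week 1); Build(week 1) != Prototype(week 3); Build=week 1 in [week 1,week 2]; Integrate=week 5 in [week 5,week 7]; Draft=week 1 in [week 1,week 4]; max 2 per week (cap 2).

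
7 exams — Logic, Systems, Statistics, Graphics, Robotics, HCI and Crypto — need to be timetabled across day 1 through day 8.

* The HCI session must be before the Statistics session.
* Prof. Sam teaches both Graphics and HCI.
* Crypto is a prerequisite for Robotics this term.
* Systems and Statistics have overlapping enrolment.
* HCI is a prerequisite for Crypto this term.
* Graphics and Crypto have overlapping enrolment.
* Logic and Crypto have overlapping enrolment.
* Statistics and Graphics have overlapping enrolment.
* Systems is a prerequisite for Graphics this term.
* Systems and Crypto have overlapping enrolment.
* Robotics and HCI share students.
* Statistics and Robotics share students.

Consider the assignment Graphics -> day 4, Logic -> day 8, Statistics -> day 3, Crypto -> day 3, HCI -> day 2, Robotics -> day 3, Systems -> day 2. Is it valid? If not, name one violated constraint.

No. Statistics and Robotics share students is not satisfied.

Systems is a prerequisite for Graphics this term — holds.
Systems and Crypto have overlapping enrolment — holds.
Crypto is a prerequisite for Robotics this term — violated.
The HCI session must be before the Statistics session — holds.
Robotics and HCI share students — holds.
Prof. Sam teaches both Graphics and HCI — holds.
Statistics and Robotics share students — violated.
HCI is a prerequisite for Crypto this term — holds.
Logic and Crypto have overlapping enrolment — holds.
Statistics and Graphics have overlapping enrolment — holds.
Graphics and Crypto have overlapping enrolment — holds.
Systems and Statistics have overlapping enrolment — holds.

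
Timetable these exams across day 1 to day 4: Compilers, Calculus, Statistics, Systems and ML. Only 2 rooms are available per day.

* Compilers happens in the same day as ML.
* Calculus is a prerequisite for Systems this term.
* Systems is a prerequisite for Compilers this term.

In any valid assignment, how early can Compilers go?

day 3

Precedence pushes Compilers to at least day 3.
Compilers at day 3 is achievable: Compilers in day 3, Systems in day 2, ML in day 3, Statistics in day 1, Calculus in day 1.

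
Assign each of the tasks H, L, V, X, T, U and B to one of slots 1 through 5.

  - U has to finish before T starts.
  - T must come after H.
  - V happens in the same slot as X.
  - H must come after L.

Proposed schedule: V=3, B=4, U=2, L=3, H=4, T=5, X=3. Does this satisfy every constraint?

Yes

T must come after H — holds.
U has to finish before T starts — holds.
H must come after L — holds.
V happens in the same slot as X — holds.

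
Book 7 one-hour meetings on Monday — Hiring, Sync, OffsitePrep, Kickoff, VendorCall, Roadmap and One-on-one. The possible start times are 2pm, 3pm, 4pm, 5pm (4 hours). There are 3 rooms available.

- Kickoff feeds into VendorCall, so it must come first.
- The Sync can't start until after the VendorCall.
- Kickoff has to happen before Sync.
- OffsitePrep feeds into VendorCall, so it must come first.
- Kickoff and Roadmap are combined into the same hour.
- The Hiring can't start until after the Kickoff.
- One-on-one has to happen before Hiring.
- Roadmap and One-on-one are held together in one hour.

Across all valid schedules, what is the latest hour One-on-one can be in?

3pm

One-on-one must be in the same hour as Kickoff, which can't be after 3pm, so One-on-one is at most 3pm.
One-on-one at 3pm is achievable: Sync=5pm; OffsitePrep=2pm; Hiring=4pm; One-on-one=3pm; Roadmap=3pm; VendorCall=4pm; Kickoff=3pm.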